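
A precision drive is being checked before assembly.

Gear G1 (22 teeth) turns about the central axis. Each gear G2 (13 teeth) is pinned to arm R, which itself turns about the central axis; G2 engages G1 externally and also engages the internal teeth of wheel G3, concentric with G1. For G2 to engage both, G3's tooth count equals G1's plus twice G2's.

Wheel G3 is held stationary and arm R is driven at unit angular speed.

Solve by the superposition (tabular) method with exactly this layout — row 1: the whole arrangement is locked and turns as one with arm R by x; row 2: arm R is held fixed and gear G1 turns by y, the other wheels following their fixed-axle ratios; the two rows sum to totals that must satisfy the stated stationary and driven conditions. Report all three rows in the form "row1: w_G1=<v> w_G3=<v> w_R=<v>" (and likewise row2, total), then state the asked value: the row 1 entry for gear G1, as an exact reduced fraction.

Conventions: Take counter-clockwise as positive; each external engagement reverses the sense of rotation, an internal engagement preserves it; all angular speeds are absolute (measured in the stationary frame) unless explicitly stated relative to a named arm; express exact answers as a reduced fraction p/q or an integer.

planetary set (22T centre, 13T on arm, 48T internal) — Willis relation
row 1 (train locked, turned with arm): all members turn x
superposition row 2 [arm held]: sun y, ring −(22/48)·y, arm 0
boundary: total ω_ring = x − (22/48)·y = 0 and total ω_arm = x = 1  ⇒  y = 24/11, x = 1
row 2 ring = −(22/48)·24/11 = -1
totals (row 1 + row 2): sun 1 + 24/11 = 35/11, ring 1 + (-1) = 0, arm 1 + 0 = 1
asked cell (row1, sun) = 1

row1: w_G1=1 w_G3=1 w_R=1
row2: w_G1=24/11 w_G3=-1 w_R=0
total: w_G1=35/11 w_G3=0 w_R=1
asked value: 1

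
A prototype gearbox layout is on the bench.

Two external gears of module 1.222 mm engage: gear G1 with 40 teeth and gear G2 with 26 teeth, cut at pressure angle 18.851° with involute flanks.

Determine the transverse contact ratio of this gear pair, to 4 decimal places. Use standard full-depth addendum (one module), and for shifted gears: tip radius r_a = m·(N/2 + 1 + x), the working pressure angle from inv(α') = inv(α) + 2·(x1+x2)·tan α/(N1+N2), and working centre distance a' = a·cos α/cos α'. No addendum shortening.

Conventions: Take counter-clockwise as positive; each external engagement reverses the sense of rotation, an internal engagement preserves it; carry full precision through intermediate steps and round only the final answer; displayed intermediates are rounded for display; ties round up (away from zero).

1.7208

class = single-mesh tooth geometry [involute pair 40T × 26T, m = 1.222]
base radii: r_b1 = 23.129088, r_b2 = 15.033907
tip radii: r_a1 = 25.662000, r_a2 = 17.108000
no profile shift: α' = α, a' = a
action lengths: √(r_a1²−r_b1²) = 11.116813, √(r_a2²−r_b2²) = 8.164882
base pitch p_b = π·m·cos α = 3.633109
CR = (11.116813 + 8.164882 − 40.326000·sin 18.85100°)/3.633109 = 1.720850
contact ratio ≈ 1.7208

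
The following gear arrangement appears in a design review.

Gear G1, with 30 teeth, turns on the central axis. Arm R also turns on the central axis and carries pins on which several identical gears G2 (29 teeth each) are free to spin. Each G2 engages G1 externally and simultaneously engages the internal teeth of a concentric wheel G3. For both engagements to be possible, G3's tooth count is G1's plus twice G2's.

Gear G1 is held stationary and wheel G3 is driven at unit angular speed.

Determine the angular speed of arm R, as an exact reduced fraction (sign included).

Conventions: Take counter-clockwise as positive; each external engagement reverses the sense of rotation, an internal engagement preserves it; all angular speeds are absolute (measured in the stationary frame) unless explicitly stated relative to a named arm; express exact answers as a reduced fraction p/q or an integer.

44/59

class = planetary set [G3 = 30+2·29 = 88; Willis about the carrier]
ring teeth: 30 + 2·29 = 88
30(ω_sun−ω_arm) = −88(ω_ring−ω_arm),  ω_sun = 0, ω_ring = 1
30(0−ω_arm) = −88(1−ω_arm)  ⇒  118·ω_arm = 88  ⇒  ω_arm = 44/59
exact speed ratio = 44/59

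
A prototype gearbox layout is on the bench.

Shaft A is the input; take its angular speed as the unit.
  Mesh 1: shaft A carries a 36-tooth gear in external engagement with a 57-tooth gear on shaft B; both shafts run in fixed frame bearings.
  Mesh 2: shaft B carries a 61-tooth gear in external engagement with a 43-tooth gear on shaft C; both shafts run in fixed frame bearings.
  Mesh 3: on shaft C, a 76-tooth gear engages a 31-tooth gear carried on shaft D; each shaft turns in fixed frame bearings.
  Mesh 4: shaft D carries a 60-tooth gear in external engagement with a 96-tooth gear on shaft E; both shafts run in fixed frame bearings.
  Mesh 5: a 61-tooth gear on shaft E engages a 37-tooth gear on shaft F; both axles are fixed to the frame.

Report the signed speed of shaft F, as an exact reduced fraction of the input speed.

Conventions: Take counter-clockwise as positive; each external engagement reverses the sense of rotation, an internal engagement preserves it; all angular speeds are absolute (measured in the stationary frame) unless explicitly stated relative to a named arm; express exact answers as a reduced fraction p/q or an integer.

-111630/49321

5-mesh fixed-axis compound train (all bearings frame-fixed)
mesh 1 [36T→57T]: |ω|/ω_in = 1×36/57 = 12/19, sense flips to −
mesh 2 [61T→43T]: |ω|/ω_in = (12/19)×61/43 = 732/817, sense flips to +
mesh 3 [76T→31T]: |ω|/ω_in = (732/817)×76/31 = 2928/1333, sense flips to −
mesh 4 [60T→96T]: |ω|/ω_in = (2928/1333)×60/96 = 1830/1333, sense flips to +
mesh 5 [61T→37T]: |ω|/ω_in = (1830/1333)×61/37 = 111630/49321, sense flips to −
signed output speed (× input speed) = -111630/49321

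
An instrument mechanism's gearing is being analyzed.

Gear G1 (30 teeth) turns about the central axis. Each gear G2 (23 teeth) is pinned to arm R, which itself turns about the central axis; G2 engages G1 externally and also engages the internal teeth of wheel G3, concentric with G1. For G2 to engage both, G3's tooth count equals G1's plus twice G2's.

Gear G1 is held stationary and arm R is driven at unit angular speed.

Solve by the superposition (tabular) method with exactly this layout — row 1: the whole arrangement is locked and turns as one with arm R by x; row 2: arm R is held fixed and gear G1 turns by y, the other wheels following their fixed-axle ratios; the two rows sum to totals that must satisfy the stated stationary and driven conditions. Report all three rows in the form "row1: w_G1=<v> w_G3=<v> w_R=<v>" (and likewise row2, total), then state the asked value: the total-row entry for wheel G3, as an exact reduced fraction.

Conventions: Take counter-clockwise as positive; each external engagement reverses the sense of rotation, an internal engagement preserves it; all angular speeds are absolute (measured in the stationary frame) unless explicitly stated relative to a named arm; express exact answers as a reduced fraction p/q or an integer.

row1: w_G1=1 w_G3=1 w_R=1
row2: w_G1=-1 w_G3=15/38 w_R=0
total: w_G1=0 w_G3=53/38 w_R=1
asked value: 53/38

topology: planetary set — G1 30T / G2 23T / G3 76T, arm = carrier (Willis)
row 1 — lock + rotate with arm: ω_sun = ω_ring = ω_arm = x
row 2: sun turns y, ring = −(30/76)·y, arm 0
boundary: total ω_sun = x + y = 0 and total ω_arm = x = 1  ⇒  y = -1, x = 1
row 2 ring = −(30/76)·(-1) = 15/38
totals (row 1 + row 2): sun 1 + (-1) = 0, ring 1 + 15/38 = 53/38, arm 1 + 0 = 1
asked cell (total, ring) = 53/38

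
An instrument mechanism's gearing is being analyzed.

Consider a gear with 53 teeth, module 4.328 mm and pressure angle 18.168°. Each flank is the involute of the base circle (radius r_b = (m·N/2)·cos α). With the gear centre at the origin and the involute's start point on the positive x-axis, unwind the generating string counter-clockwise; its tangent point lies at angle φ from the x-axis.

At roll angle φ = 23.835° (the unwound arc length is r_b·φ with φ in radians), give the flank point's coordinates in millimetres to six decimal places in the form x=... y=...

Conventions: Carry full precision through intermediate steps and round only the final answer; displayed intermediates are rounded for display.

recognized (one wheel, involute flank): single-mesh tooth geometry, m = 4.328, N = 53
pitch radius r_p = m·N/2 = 4.328·53/2 = 114.692000
base radius r_b = r_p·cos α = 114.692000·cos 18.168° = 108.974184
roll angle φ = 23.835° = 0.41599923 rad
x = r_b·(cos φ + φ·sin φ) = 117.999426
y = r_b·(sin φ − φ·cos φ) = 2.570074

x=117.999426 y=2.570074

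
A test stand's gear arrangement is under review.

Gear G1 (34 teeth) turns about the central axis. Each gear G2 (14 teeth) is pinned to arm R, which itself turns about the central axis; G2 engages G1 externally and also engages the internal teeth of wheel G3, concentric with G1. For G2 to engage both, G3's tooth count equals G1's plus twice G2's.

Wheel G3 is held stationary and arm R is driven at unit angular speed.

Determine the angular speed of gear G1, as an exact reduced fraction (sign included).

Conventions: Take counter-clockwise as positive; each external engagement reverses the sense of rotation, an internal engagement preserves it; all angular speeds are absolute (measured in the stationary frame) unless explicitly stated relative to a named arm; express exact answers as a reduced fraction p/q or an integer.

class = planetary set [G3 = 34+2·14 = 62; Willis about the carrier]
ring teeth: 34 + 2·14 = 62
34(ω_sun−ω_arm) = −62(ω_ring−ω_arm),  ω_ring = 0, ω_arm = 1
ω_sun = 1 − (62/34)(0−1) = 48/17
exact speed ratio = 48/17

48/17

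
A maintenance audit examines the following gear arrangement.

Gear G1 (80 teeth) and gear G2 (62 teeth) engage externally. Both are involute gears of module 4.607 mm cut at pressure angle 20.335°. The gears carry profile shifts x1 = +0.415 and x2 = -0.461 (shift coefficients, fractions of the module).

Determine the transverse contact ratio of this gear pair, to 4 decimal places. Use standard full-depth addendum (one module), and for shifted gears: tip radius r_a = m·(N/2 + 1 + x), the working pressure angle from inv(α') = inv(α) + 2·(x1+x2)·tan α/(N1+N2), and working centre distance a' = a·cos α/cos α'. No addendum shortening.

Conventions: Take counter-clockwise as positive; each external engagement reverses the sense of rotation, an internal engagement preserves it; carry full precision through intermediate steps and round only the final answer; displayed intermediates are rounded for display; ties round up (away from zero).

topology: single-mesh involute geometry — m = 4.607, 80T/62T pair
base radii: r_b1 = 172.795086, r_b2 = 133.916192
tip radii: r_a1 = 190.798905, r_a2 = 145.300173
inv(α') = inv(20.335°) + 2·(+0.415-0.461)·tan α/(80+62) = 0.01545303  ⇒  α' = 20.23429°
a' = a·cos α / cos α' = 327.0970·cos 20.335°/cos 20.23429° = 326.884575
action lengths: √(r_a1²−r_b1²) = 80.907851, √(r_a2²−r_b2²) = 56.379020
base pitch p_b = π·m·cos α = 13.571294
CR = (80.907851 + 56.379020 − 326.884575·sin 20.23429°)/13.571294 = 1.785431
contact ratio ≈ 1.7854

1.7854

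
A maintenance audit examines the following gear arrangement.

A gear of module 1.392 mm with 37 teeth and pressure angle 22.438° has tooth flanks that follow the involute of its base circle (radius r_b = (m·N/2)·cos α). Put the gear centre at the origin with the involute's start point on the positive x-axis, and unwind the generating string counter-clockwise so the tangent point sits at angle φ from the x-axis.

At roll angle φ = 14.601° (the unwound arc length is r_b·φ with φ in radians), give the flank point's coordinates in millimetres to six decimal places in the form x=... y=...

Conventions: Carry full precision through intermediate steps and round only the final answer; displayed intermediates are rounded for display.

x=24.562770 y=0.130454

topology: single-mesh involute geometry — m = 1.392, N = 37
pitch radius r_p = m·N/2 = 1.392·37/2 = 25.752000
base radius r_b = r_p·cos α = 25.752000·cos 22.438° = 23.802396
roll angle φ = 14.601° = 0.25483552 rad
x = r_b·(cos φ + φ·sin φ) = 24.562770
y = r_b·(sin φ − φ·cos φ) = 0.130454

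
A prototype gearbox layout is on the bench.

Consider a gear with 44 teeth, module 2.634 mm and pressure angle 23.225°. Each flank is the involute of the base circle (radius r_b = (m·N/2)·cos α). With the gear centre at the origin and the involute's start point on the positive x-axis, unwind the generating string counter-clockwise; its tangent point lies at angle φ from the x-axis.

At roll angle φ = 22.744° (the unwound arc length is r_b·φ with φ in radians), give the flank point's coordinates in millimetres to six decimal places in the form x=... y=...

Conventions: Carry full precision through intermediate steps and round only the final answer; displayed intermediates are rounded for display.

x=57.283859 y=1.092922

single-mesh involute tooth geometry (44T wheel at module 2.634)
pitch radius r_p = m·N/2 = 2.634·44/2 = 57.948000
base radius r_b = r_p·cos α = 57.948000·cos 23.225° = 53.252089
roll angle φ = 22.744° = 0.39695769 rad
x = r_b·(cos φ + φ·sin φ) = 57.283859
y = r_b·(sin φ − φ·cos φ) = 1.092922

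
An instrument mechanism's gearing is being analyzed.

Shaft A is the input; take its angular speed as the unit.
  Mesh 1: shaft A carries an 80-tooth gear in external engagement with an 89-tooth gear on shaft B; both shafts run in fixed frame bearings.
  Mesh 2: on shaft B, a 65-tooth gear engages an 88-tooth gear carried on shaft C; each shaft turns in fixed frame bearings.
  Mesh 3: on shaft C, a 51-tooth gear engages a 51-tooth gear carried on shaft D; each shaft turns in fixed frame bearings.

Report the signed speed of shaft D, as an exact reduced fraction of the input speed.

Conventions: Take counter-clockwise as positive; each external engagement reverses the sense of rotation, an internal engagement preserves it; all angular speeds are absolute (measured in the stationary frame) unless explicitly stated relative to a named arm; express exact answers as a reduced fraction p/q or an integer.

-650/979

3-mesh fixed-axis compound train (all bearings frame-fixed)
mesh 1 [80T→89T]: |ω|/ω_in = 1×80/89 = 80/89, sense flips to −
mesh 2 [65T→88T]: |ω|/ω_in = (80/89)×65/88 = 650/979, sense flips to +
mesh 3 [51T→51T]: |ω|/ω_in = (650/979)×51/51 = 650/979, sense flips to −
signed output speed (× input speed) = -650/979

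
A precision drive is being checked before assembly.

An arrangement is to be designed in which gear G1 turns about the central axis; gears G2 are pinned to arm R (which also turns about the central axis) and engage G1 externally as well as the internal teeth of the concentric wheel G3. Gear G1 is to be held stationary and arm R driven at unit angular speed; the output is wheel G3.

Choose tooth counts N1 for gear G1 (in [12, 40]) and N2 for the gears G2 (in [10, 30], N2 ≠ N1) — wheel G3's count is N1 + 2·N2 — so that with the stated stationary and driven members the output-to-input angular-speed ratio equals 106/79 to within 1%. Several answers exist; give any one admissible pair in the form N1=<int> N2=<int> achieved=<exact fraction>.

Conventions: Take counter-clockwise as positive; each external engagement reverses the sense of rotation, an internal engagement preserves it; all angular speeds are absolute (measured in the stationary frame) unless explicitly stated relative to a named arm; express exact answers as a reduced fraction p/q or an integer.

design class (target 106/79): planetary set
Willis with ω_sun = 0: ω_ring/ω_arm = (N1+N3)/N3; set equal to 106/79  ⇒  N3/N1 = 1/(106/79 − 1) = 79/27
N3 = N1 + 2·N2  ⇒  N2/N1 = (N3/N1 − 1)/2 = (79/27 − 1)/2 = 26/27
smallest multiple with N1 ≥ 12 and N2 ≥ 10: k = 1  ⇒  N1 = 1·27 = 27, N2 = 1·26 = 26 (N1 ≤ 40, N2 ≤ 30, N2 ≠ N1 ✓), N3 = 27 + 2·26 = 79
check: (N1+N3)/N3 with N1 = 27, N3 = 79 gives 106/79; |achieved − target| = 0 ≤ 53/3950 ✓

N1=27 N2=26 achieved=106/79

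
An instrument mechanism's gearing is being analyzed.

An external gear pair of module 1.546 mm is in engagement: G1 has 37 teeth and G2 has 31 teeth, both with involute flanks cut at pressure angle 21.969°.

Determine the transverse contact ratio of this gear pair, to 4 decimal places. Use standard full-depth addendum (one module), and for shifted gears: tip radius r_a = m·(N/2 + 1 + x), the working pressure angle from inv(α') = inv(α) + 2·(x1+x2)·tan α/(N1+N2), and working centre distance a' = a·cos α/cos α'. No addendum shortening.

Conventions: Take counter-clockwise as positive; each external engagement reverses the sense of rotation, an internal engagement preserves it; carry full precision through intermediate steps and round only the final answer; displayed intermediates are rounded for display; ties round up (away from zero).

topology: single-mesh involute geometry — m = 1.546, 37T/31T pair
base radii: r_b1 = 26.524178, r_b2 = 22.222960
tip radii: r_a1 = 30.147000, r_a2 = 25.509000
no profile shift: α' = α, a' = a
action lengths: √(r_a1²−r_b1²) = 14.328628, √(r_a2²−r_b2²) = 12.523942
base pitch p_b = π·m·cos α = 4.504225
CR = (14.328628 + 12.523942 − 52.564000·sin 21.96900°)/4.504225 = 1.595862
contact ratio ≈ 1.5959

1.5959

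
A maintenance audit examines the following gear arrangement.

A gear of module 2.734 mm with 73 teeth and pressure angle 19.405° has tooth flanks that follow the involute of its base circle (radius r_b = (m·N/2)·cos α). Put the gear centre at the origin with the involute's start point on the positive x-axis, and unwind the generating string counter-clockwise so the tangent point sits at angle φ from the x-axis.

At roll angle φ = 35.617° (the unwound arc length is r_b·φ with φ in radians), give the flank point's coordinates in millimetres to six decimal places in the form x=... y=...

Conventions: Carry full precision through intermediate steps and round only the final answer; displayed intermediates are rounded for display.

class = single-mesh tooth geometry [base-circle involute, m = 2.734, 73T]
pitch radius r_p = m·N/2 = 2.734·73/2 = 99.791000
base radius r_b = r_p·cos α = 99.791000·cos 19.405° = 94.122239
roll angle φ = 35.617° = 0.62163392 rad
x = r_b·(cos φ + φ·sin φ) = 110.588487
y = r_b·(sin φ − φ·cos φ) = 7.249349

x=110.588487 y=7.249349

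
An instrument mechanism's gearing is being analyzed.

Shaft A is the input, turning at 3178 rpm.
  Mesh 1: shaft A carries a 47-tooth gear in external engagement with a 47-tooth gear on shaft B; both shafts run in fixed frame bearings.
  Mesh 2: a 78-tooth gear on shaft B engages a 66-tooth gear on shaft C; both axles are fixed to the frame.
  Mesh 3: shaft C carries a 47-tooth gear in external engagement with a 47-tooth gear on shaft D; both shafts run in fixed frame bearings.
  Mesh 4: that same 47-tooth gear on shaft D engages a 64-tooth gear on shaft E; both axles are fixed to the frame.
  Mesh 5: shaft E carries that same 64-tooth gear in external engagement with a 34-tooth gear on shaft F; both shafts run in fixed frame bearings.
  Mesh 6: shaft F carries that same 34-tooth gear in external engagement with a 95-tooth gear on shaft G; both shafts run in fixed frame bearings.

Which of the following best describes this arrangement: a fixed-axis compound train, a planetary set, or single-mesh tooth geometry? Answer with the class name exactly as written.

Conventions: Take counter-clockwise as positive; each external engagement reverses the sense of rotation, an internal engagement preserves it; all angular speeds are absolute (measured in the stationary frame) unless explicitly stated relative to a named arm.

fixed-axis compound train

class = fixed-axis compound train [6 meshes; 6 ratios multiply, 6 sense flips]
classification: fixed-axis compound train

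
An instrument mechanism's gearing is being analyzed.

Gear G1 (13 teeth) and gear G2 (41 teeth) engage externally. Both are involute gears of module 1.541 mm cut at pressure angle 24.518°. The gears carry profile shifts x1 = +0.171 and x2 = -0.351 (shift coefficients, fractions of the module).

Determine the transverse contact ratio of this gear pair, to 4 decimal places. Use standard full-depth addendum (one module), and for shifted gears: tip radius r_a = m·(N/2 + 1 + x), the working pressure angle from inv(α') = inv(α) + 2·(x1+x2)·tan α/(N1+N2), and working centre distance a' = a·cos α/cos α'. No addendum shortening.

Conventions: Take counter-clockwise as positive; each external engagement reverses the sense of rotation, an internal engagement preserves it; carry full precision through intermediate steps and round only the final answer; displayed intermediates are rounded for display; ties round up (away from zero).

1.4343

recognized (one external pair, fixed centres): single-mesh tooth geometry, m = 1.541, N1 = 13, N2 = 41
base radii: r_b1 = 9.113322, r_b2 = 28.742015
tip radii: r_a1 = 11.821011, r_a2 = 32.590609
inv(α') = inv(24.518°) + 2·(+0.171-0.351)·tan α/(13+41) = 0.02514518  ⇒  α' = 23.64602°
a' = a·cos α / cos α' = 41.6070·cos 24.518°/cos 23.64602° = 41.324941
action lengths: √(r_a1²−r_b1²) = 7.528856, √(r_a2²−r_b2²) = 15.363736
base pitch p_b = π·m·cos α = 4.404668
CR = (7.528856 + 15.363736 − 41.324941·sin 23.64602°)/4.404668 = 1.434338
contact ratio ≈ 1.4343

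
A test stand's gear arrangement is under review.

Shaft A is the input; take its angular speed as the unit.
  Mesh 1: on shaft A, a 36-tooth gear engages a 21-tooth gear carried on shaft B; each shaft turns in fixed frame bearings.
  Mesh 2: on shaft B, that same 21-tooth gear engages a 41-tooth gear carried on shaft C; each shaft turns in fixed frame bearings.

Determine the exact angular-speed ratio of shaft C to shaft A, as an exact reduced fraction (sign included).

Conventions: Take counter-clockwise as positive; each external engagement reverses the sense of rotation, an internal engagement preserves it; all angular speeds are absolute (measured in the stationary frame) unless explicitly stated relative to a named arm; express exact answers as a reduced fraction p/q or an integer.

36/41

class = fixed-axis compound train [2 meshes; 2 ratios multiply, 2 sense flips]
mesh 1 [36T→21T]: running ratio 12/7, sense −
mesh 2 [21T→41T]: running ratio 36/41, sense +
ω_out/ω_in = 36/41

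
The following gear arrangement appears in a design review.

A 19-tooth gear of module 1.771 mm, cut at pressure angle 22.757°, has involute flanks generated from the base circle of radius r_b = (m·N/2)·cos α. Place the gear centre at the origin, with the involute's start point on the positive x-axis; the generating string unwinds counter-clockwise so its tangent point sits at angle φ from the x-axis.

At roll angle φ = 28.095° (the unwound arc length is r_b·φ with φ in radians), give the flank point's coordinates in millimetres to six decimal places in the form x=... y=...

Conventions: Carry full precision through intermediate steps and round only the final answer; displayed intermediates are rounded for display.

x=17.269357 y=0.595203

recognized (one wheel, involute flank): single-mesh tooth geometry, m = 1.771, N = 19
pitch radius r_p = m·N/2 = 1.771·19/2 = 16.824500
base radius r_b = r_p·cos α = 16.824500·cos 22.757° = 15.514775
roll angle φ = 28.095° = 0.49035025 rad
x = r_b·(cos φ + φ·sin φ) = 17.269357
y = r_b·(sin φ − φ·cos φ) = 0.595203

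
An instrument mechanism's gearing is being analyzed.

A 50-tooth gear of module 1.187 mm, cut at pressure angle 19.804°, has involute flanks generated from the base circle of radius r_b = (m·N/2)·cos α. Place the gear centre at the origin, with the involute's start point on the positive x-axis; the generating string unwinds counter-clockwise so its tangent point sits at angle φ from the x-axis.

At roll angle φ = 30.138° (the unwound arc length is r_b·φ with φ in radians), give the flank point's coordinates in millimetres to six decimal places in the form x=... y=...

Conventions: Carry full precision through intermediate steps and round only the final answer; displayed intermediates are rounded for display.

x=31.519337 y=1.317360

recognized (one wheel, involute flank): single-mesh tooth geometry, m = 1.187, N = 50
pitch radius r_p = m·N/2 = 1.187·50/2 = 29.675000
base radius r_b = r_p·cos α = 29.675000·cos 19.804° = 27.919935
roll angle φ = 30.138° = 0.52600733 rad
x = r_b·(cos φ + φ·sin φ) = 31.519337
y = r_b·(sin φ − φ·cos φ) = 1.317360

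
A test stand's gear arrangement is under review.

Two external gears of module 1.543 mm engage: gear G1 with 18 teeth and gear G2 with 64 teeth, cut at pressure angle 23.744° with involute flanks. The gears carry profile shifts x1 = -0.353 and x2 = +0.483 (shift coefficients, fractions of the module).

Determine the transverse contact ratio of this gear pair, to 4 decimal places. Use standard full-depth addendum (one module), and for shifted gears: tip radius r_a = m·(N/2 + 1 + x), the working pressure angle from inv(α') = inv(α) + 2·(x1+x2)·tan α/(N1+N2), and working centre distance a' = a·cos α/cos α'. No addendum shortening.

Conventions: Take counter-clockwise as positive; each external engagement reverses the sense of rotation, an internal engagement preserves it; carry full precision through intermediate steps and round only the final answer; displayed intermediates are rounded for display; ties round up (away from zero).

1.5351

topology: single-mesh involute geometry — m = 1.543, 18T/64T pair
base radii: r_b1 = 12.711516, r_b2 = 45.196502
tip radii: r_a1 = 14.885321, r_a2 = 51.664269
inv(α') = inv(23.744°) + 2·(-0.353+0.483)·tan α/(18+64) = 0.02686932  ⇒  α' = 24.14915°
a' = a·cos α / cos α' = 63.2630·cos 23.744°/cos 24.14915° = 63.461986
action lengths: √(r_a1²−r_b1²) = 7.745330, √(r_a2²−r_b2²) = 25.029441
base pitch p_b = π·m·cos α = 4.437156
CR = (7.745330 + 25.029441 − 63.461986·sin 24.14915°)/4.437156 = 1.535132
contact ratio ≈ 1.5351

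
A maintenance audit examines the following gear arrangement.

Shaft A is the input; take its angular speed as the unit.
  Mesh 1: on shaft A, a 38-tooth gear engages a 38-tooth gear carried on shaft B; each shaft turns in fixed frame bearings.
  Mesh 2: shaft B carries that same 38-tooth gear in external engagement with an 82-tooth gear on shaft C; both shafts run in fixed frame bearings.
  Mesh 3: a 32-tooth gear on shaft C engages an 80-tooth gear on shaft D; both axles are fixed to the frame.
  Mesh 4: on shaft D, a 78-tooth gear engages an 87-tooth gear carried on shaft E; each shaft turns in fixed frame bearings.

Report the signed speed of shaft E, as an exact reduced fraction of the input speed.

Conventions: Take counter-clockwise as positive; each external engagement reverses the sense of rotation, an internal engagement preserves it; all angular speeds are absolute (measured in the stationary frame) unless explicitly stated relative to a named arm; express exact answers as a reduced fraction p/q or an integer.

4-mesh fixed-axis compound train (all bearings frame-fixed)
mesh 1 [38T→38T]: |ω|/ω_in = 1×38/38 = 1, sense flips to −
mesh 2 [38T→82T]: |ω|/ω_in = 1×38/82 = 19/41, sense flips to +
mesh 3 [32T→80T]: |ω|/ω_in = (19/41)×32/80 = 38/205, sense flips to −
mesh 4 [78T→87T]: |ω|/ω_in = (38/205)×78/87 = 988/5945, sense flips to +
signed output speed (× input speed) = 988/5945

988/5945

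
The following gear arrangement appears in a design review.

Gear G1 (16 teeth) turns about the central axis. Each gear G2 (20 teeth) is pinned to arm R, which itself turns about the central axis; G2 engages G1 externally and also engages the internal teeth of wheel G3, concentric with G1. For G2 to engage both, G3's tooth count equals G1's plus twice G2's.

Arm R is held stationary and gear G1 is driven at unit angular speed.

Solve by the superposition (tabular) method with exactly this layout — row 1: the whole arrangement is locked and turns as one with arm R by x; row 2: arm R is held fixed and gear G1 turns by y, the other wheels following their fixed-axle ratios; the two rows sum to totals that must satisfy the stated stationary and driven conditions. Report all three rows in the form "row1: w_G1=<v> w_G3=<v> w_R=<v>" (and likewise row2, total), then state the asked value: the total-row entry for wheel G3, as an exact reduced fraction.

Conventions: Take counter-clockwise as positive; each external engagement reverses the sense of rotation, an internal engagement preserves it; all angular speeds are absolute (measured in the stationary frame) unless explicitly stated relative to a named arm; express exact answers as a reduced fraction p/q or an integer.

row1: w_G1=0 w_G3=0 w_R=0
row2: w_G1=1 w_G3=-2/7 w_R=0
total: w_G1=1 w_G3=-2/7 w_R=0
asked value: -2/7

class = planetary set [G3 = 16+2·20 = 56; Willis about the carrier]
superposition row 1 [locked train]: every member turns x
superposition row 2 [arm held]: sun y, ring −(16/56)·y, arm 0
boundary: total ω_arm = x = 0 and total ω_sun = x + y = 1  ⇒  y = 1, x = 0
row 2 ring = −(16/56)·1 = -2/7
totals (row 1 + row 2): sun 0 + 1 = 1, ring 0 + (-2/7) = -2/7, arm 0 + 0 = 0
asked cell (total, ring) = -2/7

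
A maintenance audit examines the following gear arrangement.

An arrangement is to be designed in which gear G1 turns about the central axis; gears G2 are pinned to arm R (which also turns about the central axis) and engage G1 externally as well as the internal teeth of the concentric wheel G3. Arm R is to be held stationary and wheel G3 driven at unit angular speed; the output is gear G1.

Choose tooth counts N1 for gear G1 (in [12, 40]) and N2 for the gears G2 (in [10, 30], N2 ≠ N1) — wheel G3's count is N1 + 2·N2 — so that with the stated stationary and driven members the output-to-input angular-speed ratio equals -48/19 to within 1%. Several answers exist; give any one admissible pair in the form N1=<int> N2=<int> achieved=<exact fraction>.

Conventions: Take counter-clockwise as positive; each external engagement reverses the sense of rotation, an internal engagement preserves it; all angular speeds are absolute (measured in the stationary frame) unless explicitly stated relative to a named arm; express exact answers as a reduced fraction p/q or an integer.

N1=38 N2=29 achieved=-48/19

class = planetary set [ratio -48/19 wanted; Willis about the carrier]
Willis with ω_arm = 0: ω_sun/ω_ring = −N3/N1; set equal to -48/19  ⇒  N3/N1 = −(-48/19) = 48/19
N3 = N1 + 2·N2  ⇒  N2/N1 = (N3/N1 − 1)/2 = (48/19 − 1)/2 = 29/38
smallest multiple with N1 ≥ 12 and N2 ≥ 10: k = 1  ⇒  N1 = 1·38 = 38, N2 = 1·29 = 29 (N1 ≤ 40, N2 ≤ 30, N2 ≠ N1 ✓), N3 = 38 + 2·29 = 96
check: −N3/N1 with N1 = 38, N3 = 96 gives -48/19; |achieved − target| = 0 ≤ 12/475 ✓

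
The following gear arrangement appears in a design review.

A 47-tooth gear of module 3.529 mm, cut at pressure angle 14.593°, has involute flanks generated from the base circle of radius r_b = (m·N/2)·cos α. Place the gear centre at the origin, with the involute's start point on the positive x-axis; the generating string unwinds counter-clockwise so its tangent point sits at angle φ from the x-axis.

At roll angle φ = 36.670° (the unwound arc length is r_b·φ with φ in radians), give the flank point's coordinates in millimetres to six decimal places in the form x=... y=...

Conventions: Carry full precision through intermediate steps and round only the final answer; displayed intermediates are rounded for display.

single-mesh involute tooth geometry (47T wheel at module 3.529)
pitch radius r_p = m·N/2 = 3.529·47/2 = 82.931500
base radius r_b = r_p·cos α = 82.931500·cos 14.593° = 80.256126
roll angle φ = 36.670° = 0.64001224 rad
x = r_b·(cos φ + φ·sin φ) = 95.047902
y = r_b·(sin φ − φ·cos φ) = 6.730185

x=95.047902 y=6.730185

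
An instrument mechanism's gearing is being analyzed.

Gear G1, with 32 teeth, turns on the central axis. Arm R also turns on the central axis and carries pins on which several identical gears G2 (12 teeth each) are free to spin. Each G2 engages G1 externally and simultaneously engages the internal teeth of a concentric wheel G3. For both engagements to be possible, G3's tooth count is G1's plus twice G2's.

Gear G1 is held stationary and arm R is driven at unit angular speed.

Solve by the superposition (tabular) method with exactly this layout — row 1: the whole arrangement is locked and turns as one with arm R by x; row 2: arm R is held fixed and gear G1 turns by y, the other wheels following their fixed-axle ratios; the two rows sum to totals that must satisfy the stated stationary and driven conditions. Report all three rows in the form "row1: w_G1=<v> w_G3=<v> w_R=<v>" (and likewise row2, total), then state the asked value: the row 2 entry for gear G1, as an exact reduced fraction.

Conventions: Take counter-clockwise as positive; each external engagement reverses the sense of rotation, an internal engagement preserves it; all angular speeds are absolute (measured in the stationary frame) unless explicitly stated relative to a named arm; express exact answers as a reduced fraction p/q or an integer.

row1: w_G1=1 w_G3=1 w_R=1
row2: w_G1=-1 w_G3=4/7 w_R=0
total: w_G1=0 w_G3=11/7 w_R=1
asked value: -1

recognized (axles ride arm R): planetary set, 32/12/56 teeth
row 1: whole set turns with the arm by x
superposition row 2 [arm held]: sun y, ring −(32/56)·y, arm 0
boundary: total ω_sun = x + y = 0 and total ω_arm = x = 1  ⇒  y = -1, x = 1
row 2 ring = −(32/56)·(-1) = 4/7
totals (row 1 + row 2): sun 1 + (-1) = 0, ring 1 + 4/7 = 11/7, arm 1 + 0 = 1
asked cell (row2, sun) = -1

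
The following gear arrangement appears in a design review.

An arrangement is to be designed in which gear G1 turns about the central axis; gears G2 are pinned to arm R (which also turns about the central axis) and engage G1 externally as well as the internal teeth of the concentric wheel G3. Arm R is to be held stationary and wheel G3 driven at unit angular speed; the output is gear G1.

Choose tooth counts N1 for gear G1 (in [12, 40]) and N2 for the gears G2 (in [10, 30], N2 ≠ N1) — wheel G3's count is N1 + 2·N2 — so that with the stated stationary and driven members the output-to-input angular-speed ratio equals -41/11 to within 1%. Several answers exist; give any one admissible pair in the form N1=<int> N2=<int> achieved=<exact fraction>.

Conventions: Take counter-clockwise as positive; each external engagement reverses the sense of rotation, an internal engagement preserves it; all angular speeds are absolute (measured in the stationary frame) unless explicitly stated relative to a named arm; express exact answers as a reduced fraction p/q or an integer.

planetary set to be sized for -41/11 (Willis relation)
Willis with ω_arm = 0: ω_sun/ω_ring = −N3/N1; set equal to -41/11  ⇒  N3/N1 = −(-41/11) = 41/11
N3 = N1 + 2·N2  ⇒  N2/N1 = (N3/N1 − 1)/2 = (41/11 − 1)/2 = 15/11
smallest multiple with N1 ≥ 12 and N2 ≥ 10: k = 2  ⇒  N1 = 2·11 = 22, N2 = 2·15 = 30 (N1 ≤ 40, N2 ≤ 30, N2 ≠ N1 ✓), N3 = 22 + 2·30 = 82
check: −N3/N1 with N1 = 22, N3 = 82 gives -41/11; |achieved − target| = 0 ≤ 41/1100 ✓

N1=22 N2=30 achieved=-41/11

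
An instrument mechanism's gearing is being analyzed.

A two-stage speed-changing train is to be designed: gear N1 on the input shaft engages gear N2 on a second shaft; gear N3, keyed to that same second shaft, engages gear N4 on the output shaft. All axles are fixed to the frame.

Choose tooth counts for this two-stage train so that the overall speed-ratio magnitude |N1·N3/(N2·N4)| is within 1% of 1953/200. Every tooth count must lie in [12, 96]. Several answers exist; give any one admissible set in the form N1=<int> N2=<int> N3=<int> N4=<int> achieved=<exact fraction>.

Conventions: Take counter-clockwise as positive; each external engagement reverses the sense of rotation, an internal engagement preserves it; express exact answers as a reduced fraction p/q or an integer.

N1=42 N2=16 N3=93 N4=25 achieved=1953/200

topology: fixed-axis compound train — 2 stages, target 1953/200
target = 1953/200 in lowest terms: an exact hit needs N1·N3 = k·1953 and N2·N4 = k·200 for one integer k, every count in [12, 96]; additionally prefer no 1:1 stage (N1 ≠ N2, N3 ≠ N4)
k = 1: no 1:1-free in-range split of k·1953 and k·200 into factor pairs; take k = 2
k = 2: N1·N3 = 3906 = 42·93, N2·N4 = 400 = 16·25
achieved = 42·93/(16·25) = 1953/200; |achieved − target| = 0 ≤ 1953/20000 ✓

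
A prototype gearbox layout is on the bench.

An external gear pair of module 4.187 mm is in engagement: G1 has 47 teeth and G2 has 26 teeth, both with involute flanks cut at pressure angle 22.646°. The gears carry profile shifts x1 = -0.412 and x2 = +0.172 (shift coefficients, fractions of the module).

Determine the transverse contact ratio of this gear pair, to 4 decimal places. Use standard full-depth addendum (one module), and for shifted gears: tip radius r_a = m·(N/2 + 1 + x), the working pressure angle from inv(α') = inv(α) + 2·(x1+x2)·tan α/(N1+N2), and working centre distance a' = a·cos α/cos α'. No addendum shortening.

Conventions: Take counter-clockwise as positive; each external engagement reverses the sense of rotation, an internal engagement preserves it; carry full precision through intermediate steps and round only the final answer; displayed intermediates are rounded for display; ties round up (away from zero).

recognized (one external pair, fixed centres): single-mesh tooth geometry, m = 4.187, N1 = 47, N2 = 26
base radii: r_b1 = 90.808421, r_b2 = 50.234445
tip radii: r_a1 = 100.856456, r_a2 = 59.338164
inv(α') = inv(22.646°) + 2·(-0.412+0.172)·tan α/(47+26) = 0.01921159  ⇒  α' = 21.69989°
a' = a·cos α / cos α' = 152.8255·cos 22.646°/cos 21.69989° = 151.800472
action lengths: √(r_a1²−r_b1²) = 43.884570, √(r_a2²−r_b2²) = 31.583512
base pitch p_b = π·m·cos α = 12.139705
CR = (43.884570 + 31.583512 − 151.800472·sin 21.69989°)/12.139705 = 1.593170
contact ratio ≈ 1.5932

1.5932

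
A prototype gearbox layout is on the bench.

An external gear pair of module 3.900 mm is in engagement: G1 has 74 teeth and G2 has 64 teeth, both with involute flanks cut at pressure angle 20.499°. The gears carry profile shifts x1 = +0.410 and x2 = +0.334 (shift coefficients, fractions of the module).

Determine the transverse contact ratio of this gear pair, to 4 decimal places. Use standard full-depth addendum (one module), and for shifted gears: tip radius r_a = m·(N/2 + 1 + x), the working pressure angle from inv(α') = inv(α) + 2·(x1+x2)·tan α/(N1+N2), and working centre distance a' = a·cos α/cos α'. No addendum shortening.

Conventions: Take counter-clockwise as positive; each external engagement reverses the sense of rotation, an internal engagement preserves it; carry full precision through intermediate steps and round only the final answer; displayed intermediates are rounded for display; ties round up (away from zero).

1.6996

topology: single-mesh involute geometry — m = 3.900, 74T/64T pair
base radii: r_b1 = 135.162679, r_b2 = 116.897452
tip radii: r_a1 = 149.799000, r_a2 = 130.002600
inv(α') = inv(20.499°) + 2·(+0.410+0.334)·tan α/(74+64) = 0.02012098  ⇒  α' = 22.02356°
a' = a·cos α / cos α' = 269.1000·cos 20.499°/cos 22.02356° = 271.900796
action lengths: √(r_a1²−r_b1²) = 64.581659, √(r_a2²−r_b2²) = 56.882877
base pitch p_b = π·m·cos α = 11.476381
CR = (64.581659 + 56.882877 − 271.900796·sin 22.02356°)/11.476381 = 1.699584
contact ratio ≈ 1.6996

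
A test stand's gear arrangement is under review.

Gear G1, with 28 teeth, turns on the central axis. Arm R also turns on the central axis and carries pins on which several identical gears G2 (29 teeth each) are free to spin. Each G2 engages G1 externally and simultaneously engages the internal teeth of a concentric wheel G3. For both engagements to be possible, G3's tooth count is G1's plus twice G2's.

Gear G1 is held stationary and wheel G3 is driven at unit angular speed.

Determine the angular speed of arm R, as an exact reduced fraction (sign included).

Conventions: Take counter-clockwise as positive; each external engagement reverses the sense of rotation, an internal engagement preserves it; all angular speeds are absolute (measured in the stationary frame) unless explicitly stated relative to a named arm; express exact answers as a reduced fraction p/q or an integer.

recognized (axles ride arm R): planetary set, 28/29/86 teeth
ring teeth: 28 + 2·29 = 86
28(ω_sun−ω_arm) = −86(ω_ring−ω_arm),  ω_sun = 0, ω_ring = 1
28(0−ω_arm) = −86(1−ω_arm)  ⇒  114·ω_arm = 86  ⇒  ω_arm = 43/57
exact speed ratio = 43/57

43/57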